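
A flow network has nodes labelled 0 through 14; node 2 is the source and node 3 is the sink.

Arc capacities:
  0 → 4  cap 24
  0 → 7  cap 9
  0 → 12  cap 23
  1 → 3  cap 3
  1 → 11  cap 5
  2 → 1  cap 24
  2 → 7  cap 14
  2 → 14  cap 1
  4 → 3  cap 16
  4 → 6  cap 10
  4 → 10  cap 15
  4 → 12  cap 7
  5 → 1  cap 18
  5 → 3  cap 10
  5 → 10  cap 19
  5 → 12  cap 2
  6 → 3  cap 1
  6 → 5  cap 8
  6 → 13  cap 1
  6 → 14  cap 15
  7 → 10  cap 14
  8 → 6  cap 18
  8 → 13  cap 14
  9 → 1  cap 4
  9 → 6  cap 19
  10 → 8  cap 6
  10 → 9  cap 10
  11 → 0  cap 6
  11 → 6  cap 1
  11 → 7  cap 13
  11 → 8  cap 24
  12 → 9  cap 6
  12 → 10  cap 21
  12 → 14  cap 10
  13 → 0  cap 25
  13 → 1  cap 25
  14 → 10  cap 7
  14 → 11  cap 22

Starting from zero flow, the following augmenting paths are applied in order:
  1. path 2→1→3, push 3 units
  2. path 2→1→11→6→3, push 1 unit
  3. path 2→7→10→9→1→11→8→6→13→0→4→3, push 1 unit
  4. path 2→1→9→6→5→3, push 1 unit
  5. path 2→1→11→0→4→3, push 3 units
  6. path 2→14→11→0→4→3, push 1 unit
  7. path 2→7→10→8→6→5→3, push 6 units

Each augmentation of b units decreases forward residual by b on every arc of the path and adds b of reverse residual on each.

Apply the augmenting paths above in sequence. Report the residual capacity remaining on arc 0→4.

after path 1 (2→1→3, push 3): res(0,4)=24
after path 2 (2→1→11→6→3, push 1): res(0,4)=24
after path 3 (2→7→10→9→1→11→8→6→13→0→4→3, push 1): res(0,4)=23
after path 4 (2→1→9→6→5→3, push 1): res(0,4)=23
after path 5 (2→1→11→0→4→3, push 3): res(0,4)=20
after path 6 (2→14→11→0→4→3, push 1): res(0,4)=19
after path 7 (2→7→10→8→6→5→3, push 6): res(0,4)=19

Residual capacity of (0,4): 19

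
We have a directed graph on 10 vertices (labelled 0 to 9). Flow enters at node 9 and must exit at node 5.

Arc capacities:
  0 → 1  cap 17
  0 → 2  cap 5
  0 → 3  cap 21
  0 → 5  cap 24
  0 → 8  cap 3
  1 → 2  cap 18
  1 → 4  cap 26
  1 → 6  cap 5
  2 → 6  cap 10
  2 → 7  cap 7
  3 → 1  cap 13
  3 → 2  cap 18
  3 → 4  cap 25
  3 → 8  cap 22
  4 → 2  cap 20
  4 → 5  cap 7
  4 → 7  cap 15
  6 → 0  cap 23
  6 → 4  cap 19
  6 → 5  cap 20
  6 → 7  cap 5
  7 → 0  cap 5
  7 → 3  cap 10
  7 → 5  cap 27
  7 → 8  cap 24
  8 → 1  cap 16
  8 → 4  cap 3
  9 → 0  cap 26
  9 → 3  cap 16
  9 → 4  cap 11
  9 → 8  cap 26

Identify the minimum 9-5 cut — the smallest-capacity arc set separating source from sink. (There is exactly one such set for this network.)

Min-cut arcs: {(0,5), (1,6), (2,6), (2,7), (4,5), (4,7)} (total capacity 68)

augment #1: 9→0→5 push 24
augment #2: 9→4→5 push 7
augment #3: 9→4→7→5 push 4
augment #4: 9→0→1→6→5 push 2
augment #5: 9→3→1→6→5 push 3
augment #6: 9→3→2→6→5 push 10
augment #7: 9→3→2→7→5 push 3
augment #8: 9→8→4→7→5 push 3
augment #9: 9→8→1→2→7→5 push 4
augment #10: 9→8→1→4→7→5 push 8
max flow = 68; residual-reachable set from 9 gives S-side
cut edges (S→T): {(0,5), (1,6), (2,6), (2,7), (4,5), (4,7)} total cap 68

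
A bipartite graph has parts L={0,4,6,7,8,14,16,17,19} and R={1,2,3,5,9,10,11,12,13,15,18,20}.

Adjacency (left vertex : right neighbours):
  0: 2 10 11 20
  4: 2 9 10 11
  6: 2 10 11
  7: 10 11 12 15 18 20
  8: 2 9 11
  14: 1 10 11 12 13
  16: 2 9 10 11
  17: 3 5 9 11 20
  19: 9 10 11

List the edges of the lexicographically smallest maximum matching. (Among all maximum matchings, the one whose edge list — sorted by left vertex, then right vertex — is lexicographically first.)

|M| = 8 (so the lex-smallest maximum matching has 8 edges)
process left vertices in ascending order; for each, take the smallest-labelled available neighbour that still permits 8 edges overall, or leave it unmatched if none does
lex-smallest matching: {0-20, 4-2, 6-10, 7-12, 8-9, 14-1, 16-11, 17-3}

Lex-smallest maximum matching: {(0,20), (4,2), (6,10), (7,12), (8,9), (14,1), (16,11), (17,3)}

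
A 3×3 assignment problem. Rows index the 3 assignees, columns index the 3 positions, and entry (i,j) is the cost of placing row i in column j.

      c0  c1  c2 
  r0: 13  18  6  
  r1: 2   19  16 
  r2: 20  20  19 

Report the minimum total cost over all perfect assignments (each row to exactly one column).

Minimum assignment cost: 28

optimal assignment: row0→col2 (cost 6), row1→col0 (cost 2), row2→col1 (cost 20)
total = 6 + 2 + 20 = 28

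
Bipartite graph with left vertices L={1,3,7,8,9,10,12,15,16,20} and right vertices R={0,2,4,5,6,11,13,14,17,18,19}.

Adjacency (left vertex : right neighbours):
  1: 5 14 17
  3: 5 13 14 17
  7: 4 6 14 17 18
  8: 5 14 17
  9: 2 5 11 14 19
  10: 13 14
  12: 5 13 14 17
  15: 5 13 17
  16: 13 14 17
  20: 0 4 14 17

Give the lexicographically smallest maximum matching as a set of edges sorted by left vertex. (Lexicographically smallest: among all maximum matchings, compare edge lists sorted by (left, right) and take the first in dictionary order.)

Lex-smallest maximum matching: {(1,5), (3,13), (7,4), (8,14), (9,2), (12,17), (20,0)}

|M| = 7 (so the lex-smallest maximum matching has 7 edges)
process left vertices in ascending order; for each, take the smallest-labelled available neighbour that still permits 7 edges overall, or leave it unmatched if none does
lex-smallest matching: {1-5, 3-13, 7-4, 8-14, 9-2, 12-17, 20-0}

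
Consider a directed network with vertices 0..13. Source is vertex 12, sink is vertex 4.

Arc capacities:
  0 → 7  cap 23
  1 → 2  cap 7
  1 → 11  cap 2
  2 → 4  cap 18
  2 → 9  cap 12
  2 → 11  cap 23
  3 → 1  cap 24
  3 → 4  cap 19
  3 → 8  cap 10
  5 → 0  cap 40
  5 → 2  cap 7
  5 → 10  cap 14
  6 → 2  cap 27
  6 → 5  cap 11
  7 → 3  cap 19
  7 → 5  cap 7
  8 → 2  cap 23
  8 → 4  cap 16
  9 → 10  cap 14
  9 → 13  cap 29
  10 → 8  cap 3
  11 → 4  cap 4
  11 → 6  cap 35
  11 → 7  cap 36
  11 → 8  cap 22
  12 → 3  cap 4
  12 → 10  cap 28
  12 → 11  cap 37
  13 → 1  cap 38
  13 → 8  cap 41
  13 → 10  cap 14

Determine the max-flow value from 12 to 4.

augment #1: 12→3→4 bottleneck 4, total now 4
augment #2: 12→11→4 bottleneck 4, total now 8
augment #3: 12→10→8→4 bottleneck 3, total now 11
augment #4: 12→11→8→4 bottleneck 13, total now 24
augment #5: 12→11→6→2→4 bottleneck 18, total now 42
augment #6: 12→11→7→3→4 bottleneck 2, total now 44

Maximum flow value: 44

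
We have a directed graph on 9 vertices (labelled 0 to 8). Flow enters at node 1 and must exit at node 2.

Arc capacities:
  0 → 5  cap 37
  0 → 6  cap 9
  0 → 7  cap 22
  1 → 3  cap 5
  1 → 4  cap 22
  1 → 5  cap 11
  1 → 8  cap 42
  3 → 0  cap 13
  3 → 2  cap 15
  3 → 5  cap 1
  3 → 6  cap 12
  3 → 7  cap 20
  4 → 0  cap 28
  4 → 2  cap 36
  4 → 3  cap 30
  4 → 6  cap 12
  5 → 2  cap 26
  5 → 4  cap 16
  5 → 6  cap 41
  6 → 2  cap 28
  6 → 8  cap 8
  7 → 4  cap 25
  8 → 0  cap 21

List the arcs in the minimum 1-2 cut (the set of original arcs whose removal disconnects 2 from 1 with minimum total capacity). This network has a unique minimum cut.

Min-cut arcs: {(1,3), (1,4), (1,5), (8,0)} (total capacity 59)

augment #1: 1→3→2 push 5
augment #2: 1→4→2 push 22
augment #3: 1→5→2 push 11
augment #4: 1→8→0→5→2 push 15
augment #5: 1→8→0→6→2 push 6
max flow = 59; residual-reachable set from 1 gives S-side
cut edges (S→T): {(1,3), (1,4), (1,5), (8,0)} total cap 59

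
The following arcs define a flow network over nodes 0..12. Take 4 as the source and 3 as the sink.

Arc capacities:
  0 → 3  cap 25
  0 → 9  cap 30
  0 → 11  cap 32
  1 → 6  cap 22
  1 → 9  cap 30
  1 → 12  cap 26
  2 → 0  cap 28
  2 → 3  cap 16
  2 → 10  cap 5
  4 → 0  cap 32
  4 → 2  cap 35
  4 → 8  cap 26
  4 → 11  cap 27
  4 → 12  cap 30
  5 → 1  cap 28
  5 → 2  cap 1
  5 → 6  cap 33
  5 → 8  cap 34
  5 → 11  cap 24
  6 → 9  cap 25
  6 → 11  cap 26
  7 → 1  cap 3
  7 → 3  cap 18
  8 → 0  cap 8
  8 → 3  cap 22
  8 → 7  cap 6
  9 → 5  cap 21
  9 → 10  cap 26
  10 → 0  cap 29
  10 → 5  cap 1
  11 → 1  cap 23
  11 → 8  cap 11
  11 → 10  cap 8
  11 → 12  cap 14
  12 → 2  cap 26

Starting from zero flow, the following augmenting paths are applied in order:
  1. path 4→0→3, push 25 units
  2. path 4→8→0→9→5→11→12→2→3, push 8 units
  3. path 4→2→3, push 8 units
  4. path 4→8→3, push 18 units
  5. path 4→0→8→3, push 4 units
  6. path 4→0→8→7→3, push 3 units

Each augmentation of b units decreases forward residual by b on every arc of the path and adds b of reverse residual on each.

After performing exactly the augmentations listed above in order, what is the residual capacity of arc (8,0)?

Residual capacity of (8,0): 7

after path 1 (4→0→3, push 25): res(8,0)=8
after path 2 (4→8→0→9→5→11→12→2→3, push 8): res(8,0)=0
after path 3 (4→2→3, push 8): res(8,0)=0
after path 4 (4→8→3, push 18): res(8,0)=0
after path 5 (4→0→8→3, push 4): res(8,0)=4
after path 6 (4→0→8→7→3, push 3): res(8,0)=7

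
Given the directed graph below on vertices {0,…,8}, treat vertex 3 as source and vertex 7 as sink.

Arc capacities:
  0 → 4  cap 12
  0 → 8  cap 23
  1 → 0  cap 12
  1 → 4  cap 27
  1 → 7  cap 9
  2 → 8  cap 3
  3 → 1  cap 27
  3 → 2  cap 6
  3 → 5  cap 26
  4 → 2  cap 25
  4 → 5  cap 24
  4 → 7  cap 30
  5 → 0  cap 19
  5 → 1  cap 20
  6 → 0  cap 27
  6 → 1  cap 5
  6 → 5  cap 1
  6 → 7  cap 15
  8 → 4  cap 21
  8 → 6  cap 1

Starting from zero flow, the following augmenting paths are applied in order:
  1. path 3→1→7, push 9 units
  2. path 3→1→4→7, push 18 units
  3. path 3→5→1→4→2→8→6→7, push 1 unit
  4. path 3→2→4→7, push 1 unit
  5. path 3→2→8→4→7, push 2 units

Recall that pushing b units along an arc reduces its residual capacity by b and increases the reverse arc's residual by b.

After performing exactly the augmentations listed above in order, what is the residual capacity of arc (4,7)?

after path 1 (3→1→7, push 9): res(4,7)=30
after path 2 (3→1→4→7, push 18): res(4,7)=12
after path 3 (3→5→1→4→2→8→6→7, push 1): res(4,7)=12
after path 4 (3→2→4→7, push 1): res(4,7)=11
after path 5 (3→2→8→4→7, push 2): res(4,7)=9

Residual capacity of (4,7): 9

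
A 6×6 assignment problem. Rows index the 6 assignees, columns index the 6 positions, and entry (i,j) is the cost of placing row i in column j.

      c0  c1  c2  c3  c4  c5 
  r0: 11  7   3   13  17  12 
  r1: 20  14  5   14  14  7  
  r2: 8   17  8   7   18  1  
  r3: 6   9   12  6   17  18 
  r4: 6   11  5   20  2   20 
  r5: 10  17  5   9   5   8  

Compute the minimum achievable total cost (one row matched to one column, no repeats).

one of 2 optimal assignments: row0→col1 (cost 7), row1→col2 (cost 5), row2→col5 (cost 1), row3→col0 (cost 6), row4→col4 (cost 2), row5→col3 (cost 9)
total = 7 + 5 + 1 + 6 + 2 + 9 = 30

Minimum assignment cost: 30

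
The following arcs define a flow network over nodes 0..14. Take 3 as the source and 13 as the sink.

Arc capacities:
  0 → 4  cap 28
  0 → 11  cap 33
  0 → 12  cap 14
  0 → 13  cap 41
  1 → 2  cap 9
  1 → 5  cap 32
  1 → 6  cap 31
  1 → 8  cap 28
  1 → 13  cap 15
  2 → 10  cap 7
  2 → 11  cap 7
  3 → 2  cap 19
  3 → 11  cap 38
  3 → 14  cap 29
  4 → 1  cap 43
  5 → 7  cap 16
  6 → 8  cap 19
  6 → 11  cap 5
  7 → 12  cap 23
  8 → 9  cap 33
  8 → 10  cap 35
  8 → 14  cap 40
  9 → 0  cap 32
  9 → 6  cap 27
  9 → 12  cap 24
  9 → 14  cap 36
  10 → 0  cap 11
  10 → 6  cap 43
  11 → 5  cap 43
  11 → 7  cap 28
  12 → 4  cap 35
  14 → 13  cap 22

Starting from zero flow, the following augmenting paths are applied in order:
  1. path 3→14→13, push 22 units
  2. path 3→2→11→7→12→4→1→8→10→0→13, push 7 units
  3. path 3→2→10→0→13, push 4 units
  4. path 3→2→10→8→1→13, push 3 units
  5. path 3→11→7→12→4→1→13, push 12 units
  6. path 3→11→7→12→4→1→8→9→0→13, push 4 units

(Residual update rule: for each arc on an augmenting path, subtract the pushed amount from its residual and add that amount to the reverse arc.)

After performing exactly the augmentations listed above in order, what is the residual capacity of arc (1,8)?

Residual capacity of (1,8): 20

after path 1 (3→14→13, push 22): res(1,8)=28
after path 2 (3→2→11→7→12→4→1→8→10→0→13, push 7): res(1,8)=21
after path 3 (3→2→10→0→13, push 4): res(1,8)=21
after path 4 (3→2→10→8→1→13, push 3): res(1,8)=24
after path 5 (3→11→7→12→4→1→13, push 12): res(1,8)=24
after path 6 (3→11→7→12→4→1→8→9→0→13, push 4): res(1,8)=20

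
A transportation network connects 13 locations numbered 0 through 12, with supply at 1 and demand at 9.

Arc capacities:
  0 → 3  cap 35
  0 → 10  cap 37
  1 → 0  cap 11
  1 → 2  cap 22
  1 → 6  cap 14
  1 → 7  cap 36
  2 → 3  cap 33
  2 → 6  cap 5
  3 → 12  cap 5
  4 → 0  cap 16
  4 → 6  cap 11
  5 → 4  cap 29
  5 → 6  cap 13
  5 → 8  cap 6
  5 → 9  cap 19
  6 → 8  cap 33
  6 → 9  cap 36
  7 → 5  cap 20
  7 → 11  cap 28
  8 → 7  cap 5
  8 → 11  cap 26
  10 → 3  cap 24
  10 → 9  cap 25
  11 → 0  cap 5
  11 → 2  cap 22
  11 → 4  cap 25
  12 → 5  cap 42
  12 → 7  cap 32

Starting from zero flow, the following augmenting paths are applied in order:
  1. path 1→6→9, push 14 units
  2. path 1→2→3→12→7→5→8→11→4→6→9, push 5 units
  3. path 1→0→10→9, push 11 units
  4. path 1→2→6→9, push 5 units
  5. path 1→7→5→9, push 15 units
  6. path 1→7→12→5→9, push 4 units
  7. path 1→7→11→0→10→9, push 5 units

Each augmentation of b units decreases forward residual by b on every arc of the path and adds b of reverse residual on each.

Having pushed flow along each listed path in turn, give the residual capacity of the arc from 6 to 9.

after path 1 (1→6→9, push 14): res(6,9)=22
after path 2 (1→2→3→12→7→5→8→11→4→6→9, push 5): res(6,9)=17
after path 3 (1→0→10→9, push 11): res(6,9)=17
after path 4 (1→2→6→9, push 5): res(6,9)=12
after path 5 (1→7→5→9, push 15): res(6,9)=12
after path 6 (1→7→12→5→9, push 4): res(6,9)=12
after path 7 (1→7→11→0→10→9, push 5): res(6,9)=12

Residual capacity of (6,9): 12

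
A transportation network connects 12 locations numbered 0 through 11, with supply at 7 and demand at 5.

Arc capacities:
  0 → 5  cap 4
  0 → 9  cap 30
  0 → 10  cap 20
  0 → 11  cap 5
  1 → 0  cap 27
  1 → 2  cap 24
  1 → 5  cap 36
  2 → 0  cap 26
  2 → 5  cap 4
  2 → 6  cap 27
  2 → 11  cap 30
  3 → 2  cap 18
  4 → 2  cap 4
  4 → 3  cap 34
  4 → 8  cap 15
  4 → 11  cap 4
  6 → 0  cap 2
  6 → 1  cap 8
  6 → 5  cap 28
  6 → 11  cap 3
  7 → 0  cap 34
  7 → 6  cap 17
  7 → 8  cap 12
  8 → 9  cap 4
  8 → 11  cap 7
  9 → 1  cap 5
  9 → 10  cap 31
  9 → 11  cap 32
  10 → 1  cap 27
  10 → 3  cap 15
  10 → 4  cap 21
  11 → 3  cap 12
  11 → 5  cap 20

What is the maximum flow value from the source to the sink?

augment #1: 7→0→5 bottleneck 4, total now 4
augment #2: 7→6→5 bottleneck 17, total now 21
augment #3: 7→0→11→5 bottleneck 5, total now 26
augment #4: 7→8→11→5 bottleneck 7, total now 33
augment #5: 7→0→9→1→5 bottleneck 5, total now 38
augment #6: 7→0→9→11→5 bottleneck 8, total now 46
augment #7: 7→0→10→1→5 bottleneck 12, total now 58
augment #8: 7→8→9→10→1→5 bottleneck 4, total now 62

Maximum flow value: 62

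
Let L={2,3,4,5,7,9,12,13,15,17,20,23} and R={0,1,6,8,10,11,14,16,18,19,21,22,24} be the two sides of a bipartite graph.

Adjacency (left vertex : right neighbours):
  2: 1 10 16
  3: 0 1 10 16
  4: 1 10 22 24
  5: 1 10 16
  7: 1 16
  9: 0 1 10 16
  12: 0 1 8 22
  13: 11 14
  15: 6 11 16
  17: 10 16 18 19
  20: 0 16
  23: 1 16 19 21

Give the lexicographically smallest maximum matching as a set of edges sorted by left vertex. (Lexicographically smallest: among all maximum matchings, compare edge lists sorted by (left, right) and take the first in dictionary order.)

Lex-smallest maximum matching: {(2,1), (3,0), (4,22), (5,10), (7,16), (12,8), (13,11), (15,6), (17,18), (23,19)}

|M| = 10 (so the lex-smallest maximum matching has 10 edges)
process left vertices in ascending order; for each, take the smallest-labelled available neighbour that still permits 10 edges overall, or leave it unmatched if none does
lex-smallest matching: {2-1, 3-0, 4-22, 5-10, 7-16, 12-8, 13-11, 15-6, 17-18, 23-19}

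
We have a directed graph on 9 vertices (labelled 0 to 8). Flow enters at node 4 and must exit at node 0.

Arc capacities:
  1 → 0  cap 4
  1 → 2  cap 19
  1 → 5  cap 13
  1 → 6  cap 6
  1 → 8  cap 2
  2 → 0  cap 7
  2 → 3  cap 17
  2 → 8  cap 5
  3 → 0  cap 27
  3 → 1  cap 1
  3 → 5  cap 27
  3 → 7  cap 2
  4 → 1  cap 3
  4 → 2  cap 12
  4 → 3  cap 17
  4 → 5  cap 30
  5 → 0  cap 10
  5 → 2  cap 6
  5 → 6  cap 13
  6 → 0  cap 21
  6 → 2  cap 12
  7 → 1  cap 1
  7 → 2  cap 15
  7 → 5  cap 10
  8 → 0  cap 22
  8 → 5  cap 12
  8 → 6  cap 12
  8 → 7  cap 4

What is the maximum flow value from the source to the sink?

augment #1: 4→1→0 bottleneck 3, total now 3
augment #2: 4→2→0 bottleneck 7, total now 10
augment #3: 4→3→0 bottleneck 17, total now 27
augment #4: 4→5→0 bottleneck 10, total now 37
augment #5: 4→2→3→0 bottleneck 5, total now 42
augment #6: 4→5→6→0 bottleneck 13, total now 55
augment #7: 4→5→2→3→0 bottleneck 5, total now 60
augment #8: 4→5→2→8→0 bottleneck 1, total now 61

Maximum flow value: 61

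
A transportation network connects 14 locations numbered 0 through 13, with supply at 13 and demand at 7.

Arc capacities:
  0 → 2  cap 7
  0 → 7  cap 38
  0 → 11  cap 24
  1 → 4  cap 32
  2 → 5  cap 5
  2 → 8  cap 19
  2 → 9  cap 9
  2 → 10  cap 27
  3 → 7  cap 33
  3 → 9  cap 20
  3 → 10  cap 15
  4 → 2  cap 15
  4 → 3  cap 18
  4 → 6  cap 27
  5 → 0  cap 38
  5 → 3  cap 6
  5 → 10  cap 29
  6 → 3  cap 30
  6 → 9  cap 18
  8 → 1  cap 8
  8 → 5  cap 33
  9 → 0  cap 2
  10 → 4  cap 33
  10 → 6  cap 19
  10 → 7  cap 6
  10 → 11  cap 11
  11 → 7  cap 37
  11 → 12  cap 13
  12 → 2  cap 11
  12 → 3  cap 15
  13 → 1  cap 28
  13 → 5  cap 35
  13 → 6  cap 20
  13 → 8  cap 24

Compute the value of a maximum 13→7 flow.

Maximum flow value: 90

augment #1: 13→5→0→7 bottleneck 35, total now 35
augment #2: 13→6→3→7 bottleneck 20, total now 55
augment #3: 13→1→4→3→7 bottleneck 13, total now 68
augment #4: 13→8→5→0→7 bottleneck 3, total now 71
augment #5: 13→8→5→10→7 bottleneck 6, total now 77
augment #6: 13→8→5→10→11→7 bottleneck 11, total now 88
augment #7: 13→1→4→2→9→0→11→7 bottleneck 2, total now 90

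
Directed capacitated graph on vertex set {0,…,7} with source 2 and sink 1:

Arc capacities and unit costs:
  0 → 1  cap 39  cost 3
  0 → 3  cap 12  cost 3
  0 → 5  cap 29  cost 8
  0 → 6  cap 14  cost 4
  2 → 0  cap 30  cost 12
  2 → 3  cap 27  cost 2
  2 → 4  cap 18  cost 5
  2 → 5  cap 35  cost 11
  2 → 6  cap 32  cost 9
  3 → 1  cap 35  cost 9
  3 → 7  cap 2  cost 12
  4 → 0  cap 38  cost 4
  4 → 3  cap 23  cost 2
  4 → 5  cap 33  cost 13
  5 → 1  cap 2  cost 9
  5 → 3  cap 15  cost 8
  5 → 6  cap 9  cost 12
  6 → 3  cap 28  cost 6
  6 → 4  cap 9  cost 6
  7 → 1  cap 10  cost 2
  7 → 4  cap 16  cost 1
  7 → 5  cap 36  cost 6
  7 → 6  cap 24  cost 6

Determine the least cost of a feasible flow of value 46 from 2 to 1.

Minimum cost for 46 units: 528

shortest-cost path #1: 2→3→1 push 27 @ unit cost 11 (adds 297)
shortest-cost path #2: 2→4→0→1 push 18 @ unit cost 12 (adds 216)
shortest-cost path #3: 2→0→1 push 1 @ unit cost 15 (adds 15)
total cost = 528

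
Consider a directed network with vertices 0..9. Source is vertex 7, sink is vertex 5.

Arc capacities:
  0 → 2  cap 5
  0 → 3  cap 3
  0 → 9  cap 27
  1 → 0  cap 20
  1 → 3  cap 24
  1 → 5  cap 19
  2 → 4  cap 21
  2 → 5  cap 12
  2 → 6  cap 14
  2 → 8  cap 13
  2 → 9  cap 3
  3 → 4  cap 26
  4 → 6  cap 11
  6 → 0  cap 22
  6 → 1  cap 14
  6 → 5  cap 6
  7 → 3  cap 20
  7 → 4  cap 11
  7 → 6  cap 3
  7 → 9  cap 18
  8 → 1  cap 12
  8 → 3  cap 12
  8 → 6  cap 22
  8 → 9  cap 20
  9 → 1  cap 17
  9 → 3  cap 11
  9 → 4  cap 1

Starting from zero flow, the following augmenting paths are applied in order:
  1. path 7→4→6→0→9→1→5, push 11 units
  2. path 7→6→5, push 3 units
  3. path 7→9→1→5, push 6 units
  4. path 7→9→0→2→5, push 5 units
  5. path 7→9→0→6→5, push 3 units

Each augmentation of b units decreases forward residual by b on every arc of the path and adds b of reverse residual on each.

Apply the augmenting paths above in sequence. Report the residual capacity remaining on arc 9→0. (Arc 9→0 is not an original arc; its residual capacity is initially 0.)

after path 1 (7→4→6→0→9→1→5, push 11): res(9,0)=11
after path 2 (7→6→5, push 3): res(9,0)=11
after path 3 (7→9→1→5, push 6): res(9,0)=11
after path 4 (7→9→0→2→5, push 5): res(9,0)=6
after path 5 (7→9→0→6→5, push 3): res(9,0)=3

Residual capacity of (9,0): 3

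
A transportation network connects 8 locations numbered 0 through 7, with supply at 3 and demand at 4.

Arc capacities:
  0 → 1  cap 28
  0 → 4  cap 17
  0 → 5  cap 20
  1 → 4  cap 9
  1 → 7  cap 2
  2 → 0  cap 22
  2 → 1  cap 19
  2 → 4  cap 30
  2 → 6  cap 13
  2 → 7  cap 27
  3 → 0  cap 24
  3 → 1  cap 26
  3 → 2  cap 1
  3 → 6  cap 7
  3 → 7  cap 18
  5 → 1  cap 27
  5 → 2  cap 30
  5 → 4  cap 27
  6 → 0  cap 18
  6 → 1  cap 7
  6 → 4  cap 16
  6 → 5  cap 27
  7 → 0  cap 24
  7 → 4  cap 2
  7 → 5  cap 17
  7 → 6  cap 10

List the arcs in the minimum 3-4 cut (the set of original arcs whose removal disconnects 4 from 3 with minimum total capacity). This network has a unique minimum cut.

augment #1: 3→0→4 push 17
augment #2: 3→1→4 push 9
augment #3: 3→2→4 push 1
augment #4: 3→6→4 push 7
augment #5: 3→7→4 push 2
augment #6: 3→0→5→4 push 7
augment #7: 3→7→5→4 push 16
augment #8: 3→1→7→5→4 push 1
augment #9: 3→1→7→6→4 push 1
max flow = 61; residual-reachable set from 3 gives S-side
cut edges (S→T): {(1,4), (1,7), (3,0), (3,2), (3,6), (3,7)} total cap 61

Min-cut arcs: {(1,4), (1,7), (3,0), (3,2), (3,6), (3,7)} (total capacity 61)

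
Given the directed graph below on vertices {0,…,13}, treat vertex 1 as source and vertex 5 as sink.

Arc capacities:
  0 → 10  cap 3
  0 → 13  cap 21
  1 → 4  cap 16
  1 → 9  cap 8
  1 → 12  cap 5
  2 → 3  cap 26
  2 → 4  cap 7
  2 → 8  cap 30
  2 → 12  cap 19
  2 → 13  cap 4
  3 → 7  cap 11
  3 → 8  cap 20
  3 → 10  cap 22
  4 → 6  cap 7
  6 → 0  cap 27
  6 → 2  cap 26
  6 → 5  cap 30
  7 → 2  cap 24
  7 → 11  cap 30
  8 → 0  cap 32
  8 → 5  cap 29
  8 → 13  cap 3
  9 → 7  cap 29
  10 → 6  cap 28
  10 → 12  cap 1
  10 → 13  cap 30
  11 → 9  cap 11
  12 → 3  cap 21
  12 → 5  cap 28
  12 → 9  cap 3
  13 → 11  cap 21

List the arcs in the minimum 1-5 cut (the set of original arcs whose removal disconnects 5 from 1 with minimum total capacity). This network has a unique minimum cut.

Min-cut arcs: {(1,9), (1,12), (4,6)} (total capacity 20)

augment #1: 1→12→5 push 5
augment #2: 1→4→6→5 push 7
augment #3: 1→9→7→2→8→5 push 8
max flow = 20; residual-reachable set from 1 gives S-side
cut edges (S→T): {(1,9), (1,12), (4,6)} total cap 20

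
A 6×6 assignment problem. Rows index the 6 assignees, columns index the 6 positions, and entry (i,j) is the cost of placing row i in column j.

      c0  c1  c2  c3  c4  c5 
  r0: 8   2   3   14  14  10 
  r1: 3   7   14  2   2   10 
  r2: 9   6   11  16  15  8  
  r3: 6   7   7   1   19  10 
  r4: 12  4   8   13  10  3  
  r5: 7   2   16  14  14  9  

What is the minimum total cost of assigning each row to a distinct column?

Minimum assignment cost: 20

optimal assignment: row0→col2 (cost 3), row1→col4 (cost 2), row2→col0 (cost 9), row3→col3 (cost 1), row4→col5 (cost 3), row5→col1 (cost 2)
total = 3 + 2 + 9 + 1 + 3 + 2 = 20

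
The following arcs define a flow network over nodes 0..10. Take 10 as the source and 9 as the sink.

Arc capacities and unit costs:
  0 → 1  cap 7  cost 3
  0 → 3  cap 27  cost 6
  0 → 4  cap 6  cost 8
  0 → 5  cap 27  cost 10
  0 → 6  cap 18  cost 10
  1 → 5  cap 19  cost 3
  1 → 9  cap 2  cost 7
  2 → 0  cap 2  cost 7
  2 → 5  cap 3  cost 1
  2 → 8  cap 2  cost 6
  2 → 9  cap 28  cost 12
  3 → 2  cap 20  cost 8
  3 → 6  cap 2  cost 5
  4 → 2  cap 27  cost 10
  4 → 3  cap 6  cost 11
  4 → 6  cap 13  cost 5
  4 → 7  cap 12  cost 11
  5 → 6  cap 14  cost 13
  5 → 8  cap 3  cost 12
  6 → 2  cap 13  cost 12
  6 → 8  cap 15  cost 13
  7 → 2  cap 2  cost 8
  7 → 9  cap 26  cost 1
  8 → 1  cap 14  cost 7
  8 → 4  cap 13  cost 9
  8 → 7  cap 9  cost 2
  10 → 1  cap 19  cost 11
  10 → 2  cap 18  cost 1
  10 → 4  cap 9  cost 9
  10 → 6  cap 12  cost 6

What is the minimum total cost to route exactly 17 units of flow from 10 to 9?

shortest-cost path #1: 10→2→8→7→9 push 2 @ unit cost 10 (adds 20)
shortest-cost path #2: 10→2→9 push 15 @ unit cost 13 (adds 195)
total cost = 215

Minimum cost for 17 units: 215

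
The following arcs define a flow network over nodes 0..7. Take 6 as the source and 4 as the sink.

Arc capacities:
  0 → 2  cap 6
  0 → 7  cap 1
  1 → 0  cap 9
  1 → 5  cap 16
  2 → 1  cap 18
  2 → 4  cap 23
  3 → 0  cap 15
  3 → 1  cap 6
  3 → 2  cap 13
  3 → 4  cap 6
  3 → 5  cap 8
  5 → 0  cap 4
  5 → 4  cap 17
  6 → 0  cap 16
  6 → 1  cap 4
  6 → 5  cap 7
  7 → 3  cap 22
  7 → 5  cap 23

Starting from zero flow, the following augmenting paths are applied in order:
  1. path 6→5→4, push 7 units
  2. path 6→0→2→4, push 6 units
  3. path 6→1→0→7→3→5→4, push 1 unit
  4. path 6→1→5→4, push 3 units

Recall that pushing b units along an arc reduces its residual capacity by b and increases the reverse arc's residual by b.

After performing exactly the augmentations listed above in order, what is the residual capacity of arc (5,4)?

Residual capacity of (5,4): 6

after path 1 (6→5→4, push 7): res(5,4)=10
after path 2 (6→0→2→4, push 6): res(5,4)=10
after path 3 (6→1→0→7→3→5→4, push 1): res(5,4)=9
after path 4 (6→1→5→4, push 3): res(5,4)=6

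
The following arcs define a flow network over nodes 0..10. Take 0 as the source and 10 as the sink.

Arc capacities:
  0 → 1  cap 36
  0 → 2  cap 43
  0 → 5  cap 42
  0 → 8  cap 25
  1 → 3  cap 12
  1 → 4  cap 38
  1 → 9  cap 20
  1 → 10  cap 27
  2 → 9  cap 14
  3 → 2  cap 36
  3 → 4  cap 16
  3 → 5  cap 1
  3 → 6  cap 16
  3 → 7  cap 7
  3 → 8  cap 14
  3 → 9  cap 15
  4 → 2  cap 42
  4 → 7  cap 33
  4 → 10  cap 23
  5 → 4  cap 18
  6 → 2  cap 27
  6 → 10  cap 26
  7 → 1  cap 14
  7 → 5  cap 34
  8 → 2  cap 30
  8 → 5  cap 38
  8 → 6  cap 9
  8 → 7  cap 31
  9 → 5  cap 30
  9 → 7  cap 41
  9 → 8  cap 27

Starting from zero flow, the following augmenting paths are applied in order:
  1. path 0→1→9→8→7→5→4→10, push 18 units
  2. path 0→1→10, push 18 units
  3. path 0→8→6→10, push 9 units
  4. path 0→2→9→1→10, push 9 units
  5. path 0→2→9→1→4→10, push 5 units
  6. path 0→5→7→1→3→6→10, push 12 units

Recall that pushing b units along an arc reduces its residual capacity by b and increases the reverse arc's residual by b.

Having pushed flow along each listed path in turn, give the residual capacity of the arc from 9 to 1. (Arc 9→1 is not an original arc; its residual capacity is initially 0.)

after path 1 (0→1→9→8→7→5→4→10, push 18): res(9,1)=18
after path 2 (0→1→10, push 18): res(9,1)=18
after path 3 (0→8→6→10, push 9): res(9,1)=18
after path 4 (0→2→9→1→10, push 9): res(9,1)=9
after path 5 (0→2→9→1→4→10, push 5): res(9,1)=4
after path 6 (0→5→7→1→3→6→10, push 12): res(9,1)=4

Residual capacity of (9,1): 4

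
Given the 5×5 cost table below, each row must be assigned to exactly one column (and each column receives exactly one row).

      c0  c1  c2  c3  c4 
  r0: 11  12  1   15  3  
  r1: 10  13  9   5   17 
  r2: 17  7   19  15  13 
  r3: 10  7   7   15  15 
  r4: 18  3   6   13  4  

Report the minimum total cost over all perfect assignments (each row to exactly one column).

Minimum assignment cost: 27

optimal assignment: row0→col2 (cost 1), row1→col3 (cost 5), row2→col1 (cost 7), row3→col0 (cost 10), row4→col4 (cost 4)
total = 1 + 5 + 7 + 10 + 4 = 27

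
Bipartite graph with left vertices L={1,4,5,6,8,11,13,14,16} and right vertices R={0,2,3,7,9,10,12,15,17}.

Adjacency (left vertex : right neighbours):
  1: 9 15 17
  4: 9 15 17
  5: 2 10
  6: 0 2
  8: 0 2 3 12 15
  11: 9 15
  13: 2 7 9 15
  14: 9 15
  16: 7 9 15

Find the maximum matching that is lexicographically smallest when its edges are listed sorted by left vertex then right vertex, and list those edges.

Lex-smallest maximum matching: {(1,9), (4,17), (5,10), (6,0), (8,3), (11,15), (13,2), (16,7)}

|M| = 8 (so the lex-smallest maximum matching has 8 edges)
process left vertices in ascending order; for each, take the smallest-labelled available neighbour that still permits 8 edges overall, or leave it unmatched if none does
lex-smallest matching: {1-9, 4-17, 5-10, 6-0, 8-3, 11-15, 13-2, 16-7}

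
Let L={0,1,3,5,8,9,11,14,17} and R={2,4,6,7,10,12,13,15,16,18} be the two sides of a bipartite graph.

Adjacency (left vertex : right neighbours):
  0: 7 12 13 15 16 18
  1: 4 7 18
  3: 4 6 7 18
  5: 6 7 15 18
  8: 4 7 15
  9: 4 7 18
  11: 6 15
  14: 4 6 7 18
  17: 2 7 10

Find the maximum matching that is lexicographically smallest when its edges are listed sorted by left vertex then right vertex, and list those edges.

|M| = 7 (so the lex-smallest maximum matching has 7 edges)
process left vertices in ascending order; for each, take the smallest-labelled available neighbour that still permits 7 edges overall, or leave it unmatched if none does
lex-smallest matching: {0-12, 1-4, 3-6, 5-7, 8-15, 9-18, 17-2}

Lex-smallest maximum matching: {(0,12), (1,4), (3,6), (5,7), (8,15), (9,18), (17,2)}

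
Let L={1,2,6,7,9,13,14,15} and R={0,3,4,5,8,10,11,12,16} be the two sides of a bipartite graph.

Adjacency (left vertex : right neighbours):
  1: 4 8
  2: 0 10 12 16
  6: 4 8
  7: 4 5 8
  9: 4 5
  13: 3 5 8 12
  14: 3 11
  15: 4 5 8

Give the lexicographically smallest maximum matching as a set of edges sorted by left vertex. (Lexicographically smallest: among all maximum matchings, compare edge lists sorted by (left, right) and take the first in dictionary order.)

|M| = 6 (so the lex-smallest maximum matching has 6 edges)
process left vertices in ascending order; for each, take the smallest-labelled available neighbour that still permits 6 edges overall, or leave it unmatched if none does
lex-smallest matching: {1-4, 2-0, 6-8, 7-5, 13-3, 14-11}

Lex-smallest maximum matching: {(1,4), (2,0), (6,8), (7,5), (13,3), (14,11)}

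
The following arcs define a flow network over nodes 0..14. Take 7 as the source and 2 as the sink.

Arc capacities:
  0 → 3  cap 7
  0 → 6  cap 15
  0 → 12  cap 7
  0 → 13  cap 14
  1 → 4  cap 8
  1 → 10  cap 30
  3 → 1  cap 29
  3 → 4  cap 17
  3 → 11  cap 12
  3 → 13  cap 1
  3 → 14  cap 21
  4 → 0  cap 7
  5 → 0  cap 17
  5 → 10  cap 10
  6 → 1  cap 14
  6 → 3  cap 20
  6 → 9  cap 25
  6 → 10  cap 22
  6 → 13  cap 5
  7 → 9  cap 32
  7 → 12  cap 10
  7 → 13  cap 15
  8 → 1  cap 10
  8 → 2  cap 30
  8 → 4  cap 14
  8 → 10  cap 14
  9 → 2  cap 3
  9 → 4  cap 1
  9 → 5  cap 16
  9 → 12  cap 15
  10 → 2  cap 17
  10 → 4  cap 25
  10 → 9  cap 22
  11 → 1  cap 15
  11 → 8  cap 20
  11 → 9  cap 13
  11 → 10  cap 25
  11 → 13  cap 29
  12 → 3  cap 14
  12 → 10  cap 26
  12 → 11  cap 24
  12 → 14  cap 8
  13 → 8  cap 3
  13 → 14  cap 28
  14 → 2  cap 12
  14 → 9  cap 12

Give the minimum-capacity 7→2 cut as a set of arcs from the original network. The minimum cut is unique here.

augment #1: 7→9→2 push 3
augment #2: 7→12→10→2 push 10
augment #3: 7→13→8→2 push 3
augment #4: 7→13→14→2 push 12
augment #5: 7→9→5→10→2 push 7
augment #6: 7→9→12→11→8→2 push 15
augment #7: 7→9→4→0→3→11→8→2 push 1
augment #8: 7→9→5→0→3→11→8→2 push 4
max flow = 55; residual-reachable set from 7 gives S-side
cut edges (S→T): {(9,2), (10,2), (11,8), (13,8), (14,2)} total cap 55

Min-cut arcs: {(9,2), (10,2), (11,8), (13,8), (14,2)} (total capacity 55)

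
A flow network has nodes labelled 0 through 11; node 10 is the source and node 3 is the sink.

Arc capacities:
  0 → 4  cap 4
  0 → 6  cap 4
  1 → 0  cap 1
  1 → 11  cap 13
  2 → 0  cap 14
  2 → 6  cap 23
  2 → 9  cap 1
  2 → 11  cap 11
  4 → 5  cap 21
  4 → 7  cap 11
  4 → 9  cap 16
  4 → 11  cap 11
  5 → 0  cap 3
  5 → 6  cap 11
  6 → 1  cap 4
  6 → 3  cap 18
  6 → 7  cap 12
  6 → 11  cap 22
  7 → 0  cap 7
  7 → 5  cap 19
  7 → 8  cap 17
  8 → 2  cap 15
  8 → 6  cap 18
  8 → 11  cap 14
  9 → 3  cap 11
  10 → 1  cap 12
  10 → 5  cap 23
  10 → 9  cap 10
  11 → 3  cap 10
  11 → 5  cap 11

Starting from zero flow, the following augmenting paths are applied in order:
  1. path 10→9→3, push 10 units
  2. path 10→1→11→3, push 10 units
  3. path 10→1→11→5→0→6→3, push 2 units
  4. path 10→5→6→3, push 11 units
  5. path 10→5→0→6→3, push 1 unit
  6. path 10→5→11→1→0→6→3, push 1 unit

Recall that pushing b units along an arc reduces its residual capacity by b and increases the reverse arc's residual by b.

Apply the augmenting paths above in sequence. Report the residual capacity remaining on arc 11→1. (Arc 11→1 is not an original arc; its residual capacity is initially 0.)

after path 1 (10→9→3, push 10): res(11,1)=0
after path 2 (10→1→11→3, push 10): res(11,1)=10
after path 3 (10→1→11→5→0→6→3, push 2): res(11,1)=12
after path 4 (10→5→6→3, push 11): res(11,1)=12
after path 5 (10→5→0→6→3, push 1): res(11,1)=12
after path 6 (10→5→11→1→0→6→3, push 1): res(11,1)=11

Residual capacity of (11,1): 11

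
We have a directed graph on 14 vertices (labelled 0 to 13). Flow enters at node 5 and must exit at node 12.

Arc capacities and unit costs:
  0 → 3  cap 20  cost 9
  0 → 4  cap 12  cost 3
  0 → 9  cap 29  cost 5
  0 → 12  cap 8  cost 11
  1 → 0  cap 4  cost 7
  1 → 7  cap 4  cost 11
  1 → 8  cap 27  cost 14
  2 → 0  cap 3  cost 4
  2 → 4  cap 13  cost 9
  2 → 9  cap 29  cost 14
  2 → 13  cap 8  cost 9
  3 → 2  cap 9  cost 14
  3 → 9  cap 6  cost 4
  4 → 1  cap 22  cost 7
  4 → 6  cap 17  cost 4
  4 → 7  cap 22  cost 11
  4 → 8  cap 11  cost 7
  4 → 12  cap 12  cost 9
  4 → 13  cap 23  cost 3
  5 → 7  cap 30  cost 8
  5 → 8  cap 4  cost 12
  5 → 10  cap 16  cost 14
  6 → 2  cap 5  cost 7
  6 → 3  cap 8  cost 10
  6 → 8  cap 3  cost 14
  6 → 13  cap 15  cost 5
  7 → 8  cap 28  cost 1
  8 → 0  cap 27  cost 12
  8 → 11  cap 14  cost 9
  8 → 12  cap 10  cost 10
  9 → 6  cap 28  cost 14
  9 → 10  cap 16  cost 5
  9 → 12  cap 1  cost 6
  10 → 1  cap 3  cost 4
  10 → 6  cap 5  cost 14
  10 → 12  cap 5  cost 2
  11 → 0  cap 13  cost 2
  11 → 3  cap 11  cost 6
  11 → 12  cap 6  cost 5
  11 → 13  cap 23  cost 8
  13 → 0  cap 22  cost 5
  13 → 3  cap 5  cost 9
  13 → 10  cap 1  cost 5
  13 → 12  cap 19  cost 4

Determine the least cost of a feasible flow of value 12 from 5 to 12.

shortest-cost path #1: 5→10→12 push 5 @ unit cost 16 (adds 80)
shortest-cost path #2: 5→7→8→12 push 7 @ unit cost 19 (adds 133)
total cost = 213

Minimum cost for 12 units: 213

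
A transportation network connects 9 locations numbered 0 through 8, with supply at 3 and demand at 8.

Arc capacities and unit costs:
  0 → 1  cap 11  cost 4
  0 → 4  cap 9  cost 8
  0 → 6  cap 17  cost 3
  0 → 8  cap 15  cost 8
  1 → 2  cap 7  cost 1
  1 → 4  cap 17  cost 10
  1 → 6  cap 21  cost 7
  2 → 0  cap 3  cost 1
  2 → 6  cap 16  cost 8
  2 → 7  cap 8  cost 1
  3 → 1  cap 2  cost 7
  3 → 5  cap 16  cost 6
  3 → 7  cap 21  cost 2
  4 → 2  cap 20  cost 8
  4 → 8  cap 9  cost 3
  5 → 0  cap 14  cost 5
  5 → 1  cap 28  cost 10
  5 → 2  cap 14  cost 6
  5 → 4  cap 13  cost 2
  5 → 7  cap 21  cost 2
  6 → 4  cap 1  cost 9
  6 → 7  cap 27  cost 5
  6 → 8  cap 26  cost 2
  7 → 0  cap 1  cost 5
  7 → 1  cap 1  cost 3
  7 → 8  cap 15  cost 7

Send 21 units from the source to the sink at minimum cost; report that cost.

shortest-cost path #1: 3→7→8 push 15 @ unit cost 9 (adds 135)
shortest-cost path #2: 3→5→4→8 push 6 @ unit cost 11 (adds 66)
total cost = 201

Minimum cost for 21 units: 201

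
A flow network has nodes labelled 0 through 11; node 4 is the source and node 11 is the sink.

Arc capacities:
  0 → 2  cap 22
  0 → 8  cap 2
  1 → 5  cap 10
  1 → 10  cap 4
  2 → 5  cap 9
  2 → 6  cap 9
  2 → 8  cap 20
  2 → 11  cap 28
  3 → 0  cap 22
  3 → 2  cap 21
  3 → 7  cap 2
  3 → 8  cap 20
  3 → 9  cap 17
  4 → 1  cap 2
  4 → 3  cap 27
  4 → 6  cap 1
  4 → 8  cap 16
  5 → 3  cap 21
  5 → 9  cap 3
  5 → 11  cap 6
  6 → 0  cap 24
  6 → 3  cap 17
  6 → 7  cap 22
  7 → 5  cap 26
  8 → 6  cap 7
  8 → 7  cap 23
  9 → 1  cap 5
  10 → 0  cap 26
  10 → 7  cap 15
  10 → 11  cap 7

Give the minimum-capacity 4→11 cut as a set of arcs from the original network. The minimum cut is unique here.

augment #1: 4→1→5→11 push 2
augment #2: 4→3→2→11 push 21
augment #3: 4→3→0→2→11 push 6
augment #4: 4→6→0→2→11 push 1
augment #5: 4→8→7→5→11 push 4
augment #6: 4→8→7→5→1→10→11 push 2
augment #7: 4→8→6→3→9→1→10→11 push 2
max flow = 38; residual-reachable set from 4 gives S-side
cut edges (S→T): {(1,10), (2,11), (5,11)} total cap 38

Min-cut arcs: {(1,10), (2,11), (5,11)} (total capacity 38)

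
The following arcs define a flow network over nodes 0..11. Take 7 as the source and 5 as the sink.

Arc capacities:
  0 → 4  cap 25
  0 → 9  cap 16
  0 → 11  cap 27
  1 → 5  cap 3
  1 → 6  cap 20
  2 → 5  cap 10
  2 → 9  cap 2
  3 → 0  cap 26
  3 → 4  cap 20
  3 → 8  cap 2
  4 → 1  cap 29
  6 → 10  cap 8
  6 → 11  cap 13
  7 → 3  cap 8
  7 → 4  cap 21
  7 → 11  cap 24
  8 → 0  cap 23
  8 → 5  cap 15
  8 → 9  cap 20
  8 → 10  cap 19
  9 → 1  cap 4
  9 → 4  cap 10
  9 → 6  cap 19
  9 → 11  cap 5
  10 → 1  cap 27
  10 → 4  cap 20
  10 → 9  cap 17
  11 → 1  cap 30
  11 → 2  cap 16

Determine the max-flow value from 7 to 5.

augment #1: 7→3→8→5 bottleneck 2, total now 2
augment #2: 7→4→1→5 bottleneck 3, total now 5
augment #3: 7→11→2→5 bottleneck 10, total now 15

Maximum flow value: 15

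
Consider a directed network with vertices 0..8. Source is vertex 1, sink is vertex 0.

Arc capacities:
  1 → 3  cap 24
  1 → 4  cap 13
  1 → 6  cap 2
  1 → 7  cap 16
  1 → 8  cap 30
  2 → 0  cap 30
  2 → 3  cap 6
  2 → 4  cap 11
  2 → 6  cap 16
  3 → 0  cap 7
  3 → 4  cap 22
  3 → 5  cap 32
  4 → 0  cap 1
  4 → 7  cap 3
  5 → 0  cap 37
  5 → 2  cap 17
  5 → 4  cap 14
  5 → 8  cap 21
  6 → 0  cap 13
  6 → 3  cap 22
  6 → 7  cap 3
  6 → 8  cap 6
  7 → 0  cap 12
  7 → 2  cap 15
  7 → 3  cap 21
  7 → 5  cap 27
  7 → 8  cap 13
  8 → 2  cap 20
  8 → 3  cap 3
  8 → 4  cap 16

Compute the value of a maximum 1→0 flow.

Maximum flow value: 69

augment #1: 1→3→0 bottleneck 7, total now 7
augment #2: 1→4→0 bottleneck 1, total now 8
augment #3: 1→6→0 bottleneck 2, total now 10
augment #4: 1→7→0 bottleneck 12, total now 22
augment #5: 1→3→5→0 bottleneck 17, total now 39
augment #6: 1→7→2→0 bottleneck 4, total now 43
augment #7: 1→8→2→0 bottleneck 20, total now 63
augment #8: 1→4→7→2→0 bottleneck 3, total now 66
augment #9: 1→8→3→5→0 bottleneck 3, total now 69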